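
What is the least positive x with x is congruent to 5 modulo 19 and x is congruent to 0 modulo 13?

x ≡ 0 (mod 13) gives x ∈ {0, 13, 26, 39, 52, 65, 78, 91, …}.
The first of these with x mod 19 = 5 is 195.

195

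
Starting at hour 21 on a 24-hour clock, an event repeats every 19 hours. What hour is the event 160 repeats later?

13

160·19 = 3040.
Dividing 3040 by 24 gives quotient 126 and remainder 16.
(21 + 16) mod 24 = 13.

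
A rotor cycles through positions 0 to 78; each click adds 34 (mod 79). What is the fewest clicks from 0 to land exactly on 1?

7

79 = 2·34 + 11
34 = 3·11 + 1
11 = 11·1 + 0
Back-substituting gives 34·7 ≡ 1 (mod 79).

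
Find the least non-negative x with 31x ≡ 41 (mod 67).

The inverse of 31 mod 67 is 13 (since 31·13 = 403 ≡ 1).
Multiplying both sides by 13: x ≡ 13·41 = 533 ≡ 64 (mod 67).

64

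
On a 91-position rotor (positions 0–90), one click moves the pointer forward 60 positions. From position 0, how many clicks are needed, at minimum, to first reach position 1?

60·44 = 2640 = 29·91 + 1, so 60⁻¹ ≡ 44 (mod 91).

44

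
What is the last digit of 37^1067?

Last digits of 7^n: 7, 9, 3, 1 (period 4).
1067 mod 4 = 3, so the last digit matches 7^3 = 3.

3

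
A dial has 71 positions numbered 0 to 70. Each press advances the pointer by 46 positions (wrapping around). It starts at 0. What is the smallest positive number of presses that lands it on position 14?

46⁻¹ ≡ 17 (mod 71) because 46·17 = 782 = 11·71 + 1.
So x ≡ 17·14 = 238 ≡ 25 (mod 71).
Check: 46·25 = 1150 = 16·71 + 14.

25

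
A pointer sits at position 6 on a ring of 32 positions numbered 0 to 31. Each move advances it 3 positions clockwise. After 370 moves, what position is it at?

28

370·3 = 1110.
1110 mod 32 = 22 (since 34·32 = 1088).
(6 + 22) mod 32 = 28.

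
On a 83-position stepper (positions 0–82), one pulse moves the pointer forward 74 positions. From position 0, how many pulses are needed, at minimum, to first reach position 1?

46

74·46 = 3404 = 41·83 + 1, so 74⁻¹ ≡ 46 (mod 83).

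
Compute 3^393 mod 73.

46

Square-and-reduce mod 73: 3^1≡3, 3^2≡9, 3^4≡8, 3^8≡64, 3^16≡8, 3^32≡64, 3^64≡8, 3^128≡64, 3^256≡8.
393 = 1 + 8 + 128 + 256, so 3^393 ≡ 3·64·64·8 ≡ 46 (mod 73).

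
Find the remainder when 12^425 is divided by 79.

27

Successive squares of 12 mod 79: 12^1≡12, 12^2≡65, 12^4≡38, 12^8≡22, 12^16≡10, 12^32≡21, 12^64≡46, 12^128≡62, 12^256≡52.
425 = 1 + 8 + 32 + 128 + 256, so 12^425 ≡ 12·22·21·62·52 ≡ 27 (mod 79).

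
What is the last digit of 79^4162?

Powers of 9 mod 10 repeat with period 2: 9, 1.
4162 mod 2 = 0, so the last digit matches 9^2 = 1.

1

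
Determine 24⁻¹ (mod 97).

97 = 4·24 + 1
24 = 24·1 + 0
Back-substituting gives 24·93 ≡ 1 (mod 97).

93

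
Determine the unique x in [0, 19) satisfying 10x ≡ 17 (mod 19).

15

The inverse of 10 mod 19 is 2 (since 10·2 = 20 ≡ 1).
Multiplying both sides by 2: x ≡ 2·17 = 34 ≡ 15 (mod 19).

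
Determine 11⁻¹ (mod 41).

15

11·15 = 165 = 4·41 + 1, so 11⁻¹ ≡ 15 (mod 41).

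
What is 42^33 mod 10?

2

The units digit of 42^n cycles with period 4: 2, 4, 8, 6, …
33 leaves remainder 1 on division by 4, so 42^33 ends in 2.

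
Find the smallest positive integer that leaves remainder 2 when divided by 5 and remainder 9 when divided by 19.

47

x ≡ 2 (mod 5) gives x ∈ {2, 7, 12, 17, 22, 27, 32, 37, …}.
The first of these with x mod 19 = 9 is 47.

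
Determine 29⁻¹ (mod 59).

57

29·57 = 1653 = 28·59 + 1, so 29⁻¹ ≡ 57 (mod 59).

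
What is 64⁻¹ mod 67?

22

64·22 = 1408 = 21·67 + 1, so 64⁻¹ ≡ 22 (mod 67).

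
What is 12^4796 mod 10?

6

The units digit of 12^n cycles with period 4: 2, 4, 8, 6, …
4796 leaves remainder 0 on division by 4, so 12^4796 ends in 6.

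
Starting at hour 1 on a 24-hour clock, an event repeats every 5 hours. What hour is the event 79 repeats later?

12

79·5 = 395.
395 − 16·24 = 11, so 395 ≡ 11 (mod 24).
(1 + 11) mod 24 = 12.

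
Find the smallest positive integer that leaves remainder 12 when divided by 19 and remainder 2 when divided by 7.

x ≡ 2 (mod 7) gives x ∈ {2, 9, 16, 23, 30, 37, 44, 51, …}.
The first of these with x mod 19 = 12 is 107.

107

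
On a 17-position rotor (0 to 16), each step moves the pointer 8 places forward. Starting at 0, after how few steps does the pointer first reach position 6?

5

8⁻¹ ≡ 15 (mod 17) because 8·15 = 120 = 7·17 + 1.
Multiplying both sides by 15: x ≡ 15·6 = 90 ≡ 5 (mod 17).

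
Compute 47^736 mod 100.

Successive squares of 47 mod 100: 47^1≡47, 47^2≡9, 47^4≡81, 47^8≡61, 47^16≡21, 47^32≡41, 47^64≡81, 47^128≡61, 47^256≡21, 47^512≡41.
Since 736 = 32 + 64 + 128 + 512 in binary, 47^736 ≡ 41·81·61·41 ≡ 21 (mod 100).

21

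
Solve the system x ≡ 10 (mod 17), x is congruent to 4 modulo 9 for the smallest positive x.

112

x ≡ 4 (mod 9) gives x ∈ {4, 13, 22, 31, 40, 49, 58, 67, …}.
The first of these with x mod 17 = 10 is 112.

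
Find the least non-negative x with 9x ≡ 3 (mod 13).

9⁻¹ ≡ 3 (mod 13) because 9·3 = 27 = 2·13 + 1.
So x ≡ 3·3 = 9 ≡ 9 (mod 13).
Check: 9·9 = 81 = 6·13 + 3.

9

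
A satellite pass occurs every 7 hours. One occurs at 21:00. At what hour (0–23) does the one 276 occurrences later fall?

276·7 = 1932.
1932 − 80·24 = 12, so 1932 ≡ 12 (mod 24).
(21 + 12) mod 24 = 9.

9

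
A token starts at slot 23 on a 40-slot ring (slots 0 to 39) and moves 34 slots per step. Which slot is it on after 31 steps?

31·34 = 1054.
1054 mod 40 = 14 (since 26·40 = 1040).
(23 + 14) mod 40 = 37.

37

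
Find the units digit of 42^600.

Powers of 2 mod 10 repeat with period 4: 2, 4, 8, 6.
600 leaves remainder 0 on division by 4, so 42^600 ends in 6.

6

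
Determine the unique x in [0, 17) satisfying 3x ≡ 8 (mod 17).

14

3⁻¹ ≡ 6 (mod 17) because 3·6 = 18 = 1·17 + 1.
Multiplying both sides by 6: x ≡ 6·8 = 48 ≡ 14 (mod 17).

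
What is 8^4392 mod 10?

6

Last digits of 8^n: 8, 4, 2, 6 (period 4).
4392 mod 4 = 0, so the last digit matches 8^4 = 6.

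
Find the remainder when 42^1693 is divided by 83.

By repeated squaring mod 83: 42^1≡42, 42^2≡21, 42^4≡26, 42^8≡12, 42^16≡61, 42^32≡69, 42^64≡30, 42^128≡70, 42^256≡3, 42^512≡9, 42^1024≡81.
1693 = 1 + 4 + 8 + 16 + 128 + 512 + 1024, so 42^1693 ≡ 42·26·12·61·70·9·81 ≡ 20 (mod 83).

20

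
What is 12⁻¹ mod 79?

79 = 6·12 + 7
12 = 1·7 + 5
7 = 1·5 + 2
5 = 2·2 + 1
2 = 2·1 + 0
Back-substituting gives 12·33 ≡ 1 (mod 79).

33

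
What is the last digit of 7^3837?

7

Powers of 7 mod 10 repeat with period 4: 7, 9, 3, 1.
3837 leaves remainder 1 on division by 4, so 7^3837 ends in 7.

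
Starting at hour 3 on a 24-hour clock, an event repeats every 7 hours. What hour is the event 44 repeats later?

44·7 = 308.
Dividing 308 by 24 gives quotient 12 and remainder 20.
(3 + 20) mod 24 = 23.

23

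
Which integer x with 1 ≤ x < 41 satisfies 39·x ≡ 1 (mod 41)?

20

41 = 1·39 + 2
39 = 19·2 + 1
2 = 2·1 + 0
Back-substituting gives 39·20 ≡ 1 (mod 41).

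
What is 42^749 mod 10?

2

The units digit of 42^n cycles with period 4: 2, 4, 8, 6, …
749 leaves remainder 1 on division by 4, so 42^749 ends in 2.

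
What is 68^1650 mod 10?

The units digit of 68^n cycles with period 4: 8, 4, 2, 6, …
1650 leaves remainder 2 on division by 4, so 68^1650 ends in 4.

4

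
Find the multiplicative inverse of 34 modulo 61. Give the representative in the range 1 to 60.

61 = 1·34 + 27
34 = 1·27 + 7
27 = 3·7 + 6
7 = 1·6 + 1
6 = 6·1 + 0
Back-substituting gives 34·9 ≡ 1 (mod 61).

9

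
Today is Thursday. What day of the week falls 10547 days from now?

Tuesday

10547 mod 7 = 5 (since 1506·7 = 10542).
Thursday + 5 days → Tuesday.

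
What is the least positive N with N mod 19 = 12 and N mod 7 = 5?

x ≡ 5 (mod 7) gives x ∈ {5, 12}.
The first of these with x mod 19 = 12 is 12.

12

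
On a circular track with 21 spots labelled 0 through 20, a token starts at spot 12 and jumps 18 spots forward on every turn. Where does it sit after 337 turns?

337·18 = 6066.
Dividing 6066 by 21 gives quotient 288 and remainder 18.
(12 + 18) mod 21 = 9.

9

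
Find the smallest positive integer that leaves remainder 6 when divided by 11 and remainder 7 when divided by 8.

39

Since 8·7 ≡ 1 (mod 11), take x = 7 + 8·((6−7)·7 mod 11) = 7 + 8·4 = 39.
Check: 39 mod 11 = 6, 39 mod 8 = 7.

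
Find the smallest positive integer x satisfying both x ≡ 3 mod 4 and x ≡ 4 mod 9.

x ≡ 3 (mod 4) gives x ∈ {3, 7, 11, 15, 19, 23, 27, 31}.
The first of these with x mod 9 = 4 is 31.

31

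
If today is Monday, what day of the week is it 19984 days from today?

Dividing 19984 by 7 gives quotient 2854 and remainder 6.
Monday + 6 days → Sunday.

Sunday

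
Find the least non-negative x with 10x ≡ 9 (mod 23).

17

The inverse of 10 mod 23 is 7 (since 10·7 = 70 ≡ 1).
So x ≡ 7·9 = 63 ≡ 17 (mod 23).
Check: 10·17 = 170 = 7·23 + 9.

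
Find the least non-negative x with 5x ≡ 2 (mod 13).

3

The inverse of 5 mod 13 is 8 (since 5·8 = 40 ≡ 1).
So x ≡ 8·2 = 16 ≡ 3 (mod 13).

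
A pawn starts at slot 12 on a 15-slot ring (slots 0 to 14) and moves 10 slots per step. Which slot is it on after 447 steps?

447·10 = 4470.
4470 − 298·15 = 0, so 4470 ≡ 0 (mod 15).
(12 + 0) mod 15 = 12.

12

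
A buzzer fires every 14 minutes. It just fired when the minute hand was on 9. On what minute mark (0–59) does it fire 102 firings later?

57

102·14 = 1428.
1428 = 23·60 + 48, so 1428 mod 60 = 48.
(9 + 48) mod 60 = 57.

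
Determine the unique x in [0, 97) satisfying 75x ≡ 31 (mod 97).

The inverse of 75 mod 97 is 22 (since 75·22 = 1650 ≡ 1).
Multiplying both sides by 22: x ≡ 22·31 = 682 ≡ 3 (mod 97).
Check: 75·3 = 225 = 2·97 + 31.

3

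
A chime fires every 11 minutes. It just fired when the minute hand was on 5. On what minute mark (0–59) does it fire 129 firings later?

44

129·11 = 1419.
1419 − 23·60 = 39, so 1419 ≡ 39 (mod 60).
(5 + 39) mod 60 = 44.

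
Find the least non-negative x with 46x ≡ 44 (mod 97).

The inverse of 46 mod 97 is 19 (since 46·19 = 874 ≡ 1).
So x ≡ 19·44 = 836 ≡ 60 (mod 97).

60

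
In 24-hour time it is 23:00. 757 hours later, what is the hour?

757 = 31·24 + 13, so 757 mod 24 = 13.
(23 + 13) mod 24 = 12.

12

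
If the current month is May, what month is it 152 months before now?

September

152 − 12·12 = 8, so 152 ≡ 8 (mod 12).
May − 8 months → September.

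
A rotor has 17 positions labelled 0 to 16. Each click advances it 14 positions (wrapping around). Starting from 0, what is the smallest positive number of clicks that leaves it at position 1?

17 = 1·14 + 3
14 = 4·3 + 2
3 = 1·2 + 1
2 = 2·1 + 0
Back-substituting gives 14·11 ≡ 1 (mod 17).

11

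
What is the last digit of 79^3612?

Powers of 9 mod 10 repeat with period 2: 9, 1.
3612 mod 2 = 0, so the last digit matches 9^2 = 1.

1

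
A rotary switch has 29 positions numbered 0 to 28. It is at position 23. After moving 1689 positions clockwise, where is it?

1

1689 = 58·29 + 7, so 1689 mod 29 = 7.
(23 + 7) mod 29 = 1.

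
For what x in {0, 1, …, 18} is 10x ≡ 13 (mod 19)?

10⁻¹ ≡ 2 (mod 19) because 10·2 = 20 = 1·19 + 1.
So x ≡ 2·13 = 26 ≡ 7 (mod 19).

7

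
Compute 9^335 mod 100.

49

Successive squares of 9 mod 100: 9^1≡9, 9^2≡81, 9^4≡61, 9^8≡21, 9^16≡41, 9^32≡81, 9^64≡61, 9^128≡21, 9^256≡41.
Since 335 = 1 + 2 + 4 + 8 + 64 + 256 in binary, 9^335 ≡ 9·81·61·21·61·41 ≡ 49 (mod 100).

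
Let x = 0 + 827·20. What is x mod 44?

827·20 = 16540.
16540 mod 44 = 40 (since 375·44 = 16500).
(0 + 40) mod 44 = 40.

40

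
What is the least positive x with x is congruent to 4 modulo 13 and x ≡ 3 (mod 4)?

43

x ≡ 3 (mod 4) gives x ∈ {3, 7, 11, 15, 19, 23, 27, 31, …}.
The first of these with x mod 13 = 4 is 43.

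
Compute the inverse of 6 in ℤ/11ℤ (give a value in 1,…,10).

2

6·2 = 12 = 1·11 + 1, so 6⁻¹ ≡ 2 (mod 11).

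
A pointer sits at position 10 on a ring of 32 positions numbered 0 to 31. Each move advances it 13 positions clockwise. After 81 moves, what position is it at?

81·13 = 1053.
1053 − 32·32 = 29, so 1053 ≡ 29 (mod 32).
(10 + 29) mod 32 = 7.

7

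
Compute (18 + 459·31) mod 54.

459·31 = 14229.
14229 mod 54 = 27 (since 263·54 = 14202).
(18 + 27) mod 54 = 45.

45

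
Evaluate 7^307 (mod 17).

Square-and-reduce mod 17: 7^1≡7, 7^2≡15, 7^4≡4, 7^8≡16, 7^16≡1, 7^32≡1, 7^64≡1, 7^128≡1, 7^256≡1.
307 = 1 + 2 + 16 + 32 + 256, so 7^307 ≡ 7·15·1·1·1 ≡ 3 (mod 17).

3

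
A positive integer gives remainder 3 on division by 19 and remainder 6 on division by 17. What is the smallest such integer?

193

x ≡ 6 (mod 17) gives x ∈ {6, 23, 40, 57, 74, 91, 108, 125, …}.
The first of these with x mod 19 = 3 is 193.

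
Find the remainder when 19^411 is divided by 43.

Square-and-reduce mod 43: 19^1≡19, 19^2≡17, 19^4≡31, 19^8≡15, 19^16≡10, 19^32≡14, 19^64≡24, 19^128≡17, 19^256≡31.
Since 411 = 1 + 2 + 8 + 16 + 128 + 256 in binary, 19^411 ≡ 19·17·15·10·17·31 ≡ 8 (mod 43).

8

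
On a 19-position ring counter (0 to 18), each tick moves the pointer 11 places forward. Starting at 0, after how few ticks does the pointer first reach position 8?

11⁻¹ ≡ 7 (mod 19) because 11·7 = 77 = 4·19 + 1.
Multiplying both sides by 7: x ≡ 7·8 = 56 ≡ 18 (mod 19).

18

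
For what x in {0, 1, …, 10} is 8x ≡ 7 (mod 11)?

The inverse of 8 mod 11 is 7 (since 8·7 = 56 ≡ 1).
So x ≡ 7·7 = 49 ≡ 5 (mod 11).

5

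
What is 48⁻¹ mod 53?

21

48·21 = 1008 = 19·53 + 1, so 48⁻¹ ≡ 21 (mod 53).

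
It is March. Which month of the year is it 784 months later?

July

Dividing 784 by 12 gives quotient 65 and remainder 4.
March + 4 months → July.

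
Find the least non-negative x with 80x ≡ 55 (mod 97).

80⁻¹ ≡ 57 (mod 97) because 80·57 = 4560 = 47·97 + 1.
So x ≡ 57·55 = 3135 ≡ 31 (mod 97).
Check: 80·31 = 2480 = 25·97 + 55.

31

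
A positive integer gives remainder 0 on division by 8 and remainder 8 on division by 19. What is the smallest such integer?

8

x ≡ 0 (mod 8) gives x ∈ {0, 8}.
The first of these with x mod 19 = 8 is 8.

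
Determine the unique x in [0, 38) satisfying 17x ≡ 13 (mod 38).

17⁻¹ ≡ 9 (mod 38) because 17·9 = 153 = 4·38 + 1.
So x ≡ 9·13 = 117 ≡ 3 (mod 38).

3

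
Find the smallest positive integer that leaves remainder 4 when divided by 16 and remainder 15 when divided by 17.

100

Since 17·1 ≡ 1 (mod 16), take x = 15 + 17·((4−15)·1 mod 16) = 15 + 17·5 = 100.
Check: 100 mod 16 = 4, 100 mod 17 = 15.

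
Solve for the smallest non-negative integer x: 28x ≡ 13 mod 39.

The inverse of 28 mod 39 is 7 (since 28·7 = 196 ≡ 1).
So x ≡ 7·13 = 91 ≡ 13 (mod 39).

13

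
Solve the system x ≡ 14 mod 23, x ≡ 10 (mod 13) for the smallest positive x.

244

x ≡ 10 (mod 13) gives x ∈ {10, 23, 36, 49, 62, 75, 88, 101, …}.
The first of these with x mod 23 = 14 is 244.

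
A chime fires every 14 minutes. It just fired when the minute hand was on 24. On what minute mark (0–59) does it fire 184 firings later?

20

184·14 = 2576.
2576 = 42·60 + 56, so 2576 mod 60 = 56.
(24 + 56) mod 60 = 20.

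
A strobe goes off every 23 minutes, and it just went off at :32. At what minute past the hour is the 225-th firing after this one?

225·23 = 5175.
5175 mod 60 = 15 (since 86·60 = 5160).
(32 + 15) mod 60 = 47.

47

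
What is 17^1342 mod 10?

9

Powers of 7 mod 10 repeat with period 4: 7, 9, 3, 1.
1342 leaves remainder 2 on division by 4, so 17^1342 ends in 9.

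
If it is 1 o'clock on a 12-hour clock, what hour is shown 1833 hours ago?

4

1833 = 152·12 + 9, so 1833 mod 12 = 9.
1 − 9 → 4 on a 12-hour dial.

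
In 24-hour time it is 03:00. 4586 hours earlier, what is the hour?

4586 mod 24 = 2 (since 191·24 = 4584).
(3 − 2) mod 24 = 1.

1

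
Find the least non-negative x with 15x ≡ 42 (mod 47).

31

The inverse of 15 mod 47 is 22 (since 15·22 = 330 ≡ 1).
Multiplying both sides by 22: x ≡ 22·42 = 924 ≡ 31 (mod 47).
Check: 15·31 = 465 = 9·47 + 42.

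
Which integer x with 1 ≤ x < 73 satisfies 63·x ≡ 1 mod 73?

51

73 = 1·63 + 10
63 = 6·10 + 3
10 = 3·3 + 1
3 = 3·1 + 0
Back-substituting gives 63·51 ≡ 1 (mod 73).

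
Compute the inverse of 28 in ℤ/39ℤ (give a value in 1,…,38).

28·7 = 196 = 5·39 + 1, so 28⁻¹ ≡ 7 (mod 39).

7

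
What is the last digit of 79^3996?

Powers of 9 mod 10 repeat with period 2: 9, 1.
3996 leaves remainder 0 on division by 2, so 79^3996 ends in 1.

1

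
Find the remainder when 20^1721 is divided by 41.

20

Square-and-reduce mod 41: 20^1≡20, 20^2≡31, 20^4≡18, 20^8≡37, 20^16≡16, 20^32≡10, 20^64≡18, 20^128≡37, 20^256≡16, 20^512≡10, 20^1024≡18.
1721 = 1 + 8 + 16 + 32 + 128 + 512 + 1024, so 20^1721 ≡ 20·37·16·10·37·10·18 ≡ 20 (mod 41).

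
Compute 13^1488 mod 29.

Square-and-reduce mod 29: 13^1≡13, 13^2≡24, 13^4≡25, 13^8≡16, 13^16≡24, 13^32≡25, 13^64≡16, 13^128≡24, 13^256≡25, 13^512≡16, 13^1024≡24.
Since 1488 = 16 + 64 + 128 + 256 + 1024 in binary, 13^1488 ≡ 24·16·24·25·24 ≡ 25 (mod 29).

25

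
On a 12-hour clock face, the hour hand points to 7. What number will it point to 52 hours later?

52 mod 12 = 4 (since 4·12 = 48).
7 + 4 → 11 on a 12-hour dial.

11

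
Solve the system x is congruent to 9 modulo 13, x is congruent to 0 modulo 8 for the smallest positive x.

48

x ≡ 0 (mod 8) gives x ∈ {0, 8, 16, 24, 32, 40, 48}.
The first of these with x mod 13 = 9 is 48.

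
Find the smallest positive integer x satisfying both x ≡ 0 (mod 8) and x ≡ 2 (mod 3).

x ≡ 2 (mod 3) gives x ∈ {2, 5, 8}.
The first of these with x mod 8 = 0 is 8.

8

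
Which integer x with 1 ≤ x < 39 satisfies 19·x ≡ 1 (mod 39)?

39 = 2·19 + 1
19 = 19·1 + 0
Back-substituting gives 19·37 ≡ 1 (mod 39).

37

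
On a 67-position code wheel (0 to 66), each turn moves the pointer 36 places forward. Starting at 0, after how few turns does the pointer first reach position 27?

51

The inverse of 36 mod 67 is 54 (since 36·54 = 1944 ≡ 1).
Multiplying both sides by 54: x ≡ 54·27 = 1458 ≡ 51 (mod 67).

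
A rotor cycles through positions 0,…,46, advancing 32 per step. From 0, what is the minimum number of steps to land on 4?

6

32⁻¹ ≡ 25 (mod 47) because 32·25 = 800 = 17·47 + 1.
Multiplying both sides by 25: x ≡ 25·4 = 100 ≡ 6 (mod 47).
Check: 32·6 = 192 = 4·47 + 4.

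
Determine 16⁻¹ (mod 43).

35

43 = 2·16 + 11
16 = 1·11 + 5
11 = 2·5 + 1
5 = 5·1 + 0
Back-substituting gives 16·35 ≡ 1 (mod 43).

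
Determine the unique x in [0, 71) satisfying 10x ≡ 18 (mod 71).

16

10⁻¹ ≡ 64 (mod 71) because 10·64 = 640 = 9·71 + 1.
So x ≡ 64·18 = 1152 ≡ 16 (mod 71).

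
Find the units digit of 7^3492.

The units digit of 7^n cycles with period 4: 7, 9, 3, 1, …
3492 leaves remainder 0 on division by 4, so 7^3492 ends in 1.

1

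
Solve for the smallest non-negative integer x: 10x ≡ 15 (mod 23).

The inverse of 10 mod 23 is 7 (since 10·7 = 70 ≡ 1).
Multiplying both sides by 7: x ≡ 7·15 = 105 ≡ 13 (mod 23).
Check: 10·13 = 130 = 5·23 + 15.

13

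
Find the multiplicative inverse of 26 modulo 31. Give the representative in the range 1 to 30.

31 = 1·26 + 5
26 = 5·5 + 1
5 = 5·1 + 0
Back-substituting gives 26·6 ≡ 1 (mod 31).

6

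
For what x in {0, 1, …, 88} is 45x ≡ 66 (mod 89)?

43

45⁻¹ ≡ 2 (mod 89) because 45·2 = 90 = 1·89 + 1.
So x ≡ 2·66 = 132 ≡ 43 (mod 89).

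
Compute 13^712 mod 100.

81

By repeated squaring mod 100: 13^1≡13, 13^2≡69, 13^4≡61, 13^8≡21, 13^16≡41, 13^32≡81, 13^64≡61, 13^128≡21, 13^256≡41, 13^512≡81.
712 = 8 + 64 + 128 + 512, so 13^712 ≡ 21·61·21·81 ≡ 81 (mod 100).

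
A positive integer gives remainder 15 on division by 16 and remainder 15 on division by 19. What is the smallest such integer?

15

Since 19·11 ≡ 1 (mod 16), take x = 15 + 19·((15−15)·11 mod 16) = 15 + 19·0 = 15.
Check: 15 mod 16 = 15, 15 mod 19 = 15.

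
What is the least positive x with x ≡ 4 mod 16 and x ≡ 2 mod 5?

52

x ≡ 2 (mod 5) gives x ∈ {2, 7, 12, 17, 22, 27, 32, 37, …}.
The first of these with x mod 16 = 4 is 52.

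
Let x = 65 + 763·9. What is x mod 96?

763·9 = 6867.
6867 = 71·96 + 51, so 6867 mod 96 = 51.
(65 + 51) mod 96 = 20.

20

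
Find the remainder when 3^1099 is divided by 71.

54

Square-and-reduce mod 71: 3^1≡3, 3^2≡9, 3^4≡10, 3^8≡29, 3^16≡60, 3^32≡50, 3^64≡15, 3^128≡12, 3^256≡2, 3^512≡4, 3^1024≡16.
1099 = 1 + 2 + 8 + 64 + 1024, so 3^1099 ≡ 3·9·29·15·16 ≡ 54 (mod 71).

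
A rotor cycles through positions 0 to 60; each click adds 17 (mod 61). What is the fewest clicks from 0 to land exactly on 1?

17·18 = 306 = 5·61 + 1, so 17⁻¹ ≡ 18 (mod 61).

18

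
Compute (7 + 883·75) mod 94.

56

883·75 = 66225.
66225 = 704·94 + 49, so 66225 mod 94 = 49.
(7 + 49) mod 94 = 56.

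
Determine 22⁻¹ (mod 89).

85

22·85 = 1870 = 21·89 + 1, so 22⁻¹ ≡ 85 (mod 89).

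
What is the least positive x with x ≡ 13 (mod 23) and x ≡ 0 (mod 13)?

13

x ≡ 0 (mod 13) gives x ∈ {0, 13}.
The first of these with x mod 23 = 13 is 13.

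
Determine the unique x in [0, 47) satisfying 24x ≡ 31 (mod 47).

15

24⁻¹ ≡ 2 (mod 47) because 24·2 = 48 = 1·47 + 1.
So x ≡ 2·31 = 62 ≡ 15 (mod 47).
Check: 24·15 = 360 = 7·47 + 31.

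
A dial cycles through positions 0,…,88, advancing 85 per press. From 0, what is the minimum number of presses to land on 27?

60

85⁻¹ ≡ 22 (mod 89) because 85·22 = 1870 = 21·89 + 1.
Multiplying both sides by 22: x ≡ 22·27 = 594 ≡ 60 (mod 89).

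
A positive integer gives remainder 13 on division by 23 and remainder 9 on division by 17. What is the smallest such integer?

128

x ≡ 9 (mod 17) gives x ∈ {9, 26, 43, 60, 77, 94, 111, 128}.
The first of these with x mod 23 = 13 is 128.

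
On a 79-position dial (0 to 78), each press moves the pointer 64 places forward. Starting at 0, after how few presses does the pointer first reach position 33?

61

64⁻¹ ≡ 21 (mod 79) because 64·21 = 1344 = 17·79 + 1.
So x ≡ 21·33 = 693 ≡ 61 (mod 79).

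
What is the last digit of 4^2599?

4

Last digits of 4^n: 4, 6 (period 2).
2599 leaves remainder 1 on division by 2, so 4^2599 ends in 4.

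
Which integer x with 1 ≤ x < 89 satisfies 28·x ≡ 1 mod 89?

35

89 = 3·28 + 5
28 = 5·5 + 3
5 = 1·3 + 2
3 = 1·2 + 1
2 = 2·1 + 0
Back-substituting gives 28·35 ≡ 1 (mod 89).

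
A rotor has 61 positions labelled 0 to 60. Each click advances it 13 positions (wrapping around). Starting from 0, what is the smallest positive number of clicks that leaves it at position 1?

47

61 = 4·13 + 9
13 = 1·9 + 4
9 = 2·4 + 1
4 = 4·1 + 0
Back-substituting gives 13·47 ≡ 1 (mod 61).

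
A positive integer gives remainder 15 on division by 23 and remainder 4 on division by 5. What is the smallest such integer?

84

Since 5·14 ≡ 1 (mod 23), take x = 4 + 5·((15−4)·14 mod 23) = 4 + 5·16 = 84.
Check: 84 mod 23 = 15, 84 mod 5 = 4.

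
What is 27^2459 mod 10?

3

Powers of 7 mod 10 repeat with period 4: 7, 9, 3, 1.
2459 leaves remainder 3 on division by 4, so 27^2459 ends in 3.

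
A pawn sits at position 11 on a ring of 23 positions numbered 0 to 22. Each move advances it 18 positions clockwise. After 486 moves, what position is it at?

486·18 = 8748.
8748 mod 23 = 8 (since 380·23 = 8740).
(11 + 8) mod 23 = 19.

19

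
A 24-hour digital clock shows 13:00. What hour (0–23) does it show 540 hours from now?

Dividing 540 by 24 gives quotient 22 and remainder 12.
(13 + 12) mod 24 = 1.

1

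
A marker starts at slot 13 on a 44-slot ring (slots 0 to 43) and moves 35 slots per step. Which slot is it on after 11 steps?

11·35 = 385.
385 − 8·44 = 33, so 385 ≡ 33 (mod 44).
(13 + 33) mod 44 = 2.

2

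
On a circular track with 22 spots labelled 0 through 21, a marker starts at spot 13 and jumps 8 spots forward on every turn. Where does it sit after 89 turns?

89·8 = 712.
712 − 32·22 = 8, so 712 ≡ 8 (mod 22).
(13 + 8) mod 22 = 21.

21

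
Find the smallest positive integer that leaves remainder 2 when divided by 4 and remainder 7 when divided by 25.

82

Since 25·1 ≡ 1 (mod 4), take x = 7 + 25·((2−7)·1 mod 4) = 7 + 25·3 = 82.
Check: 82 mod 4 = 2, 82 mod 25 = 7.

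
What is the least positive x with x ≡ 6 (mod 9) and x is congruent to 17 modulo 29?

x ≡ 6 (mod 9) gives x ∈ {6, 15, 24, 33, 42, 51, 60, 69, …}.
The first of these with x mod 29 = 17 is 249.

249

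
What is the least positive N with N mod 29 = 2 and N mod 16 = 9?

x ≡ 9 (mod 16) gives x ∈ {9, 25, 41, 57, 73, 89}.
The first of these with x mod 29 = 2 is 89.

89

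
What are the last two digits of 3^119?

67

By repeated squaring mod 100: 3^1≡3, 3^2≡9, 3^4≡81, 3^8≡61, 3^16≡21, 3^32≡41, 3^64≡81.
Since 119 = 1 + 2 + 4 + 16 + 32 + 64 in binary, 3^119 ≡ 3·9·81·21·41·81 ≡ 67 (mod 100).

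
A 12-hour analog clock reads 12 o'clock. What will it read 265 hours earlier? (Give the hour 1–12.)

265 mod 12 = 1 (since 22·12 = 264).
12 − 1 → 11 on a 12-hour dial.

11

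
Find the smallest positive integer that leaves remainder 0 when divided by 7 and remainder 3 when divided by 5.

28

x ≡ 3 (mod 5) gives x ∈ {3, 8, 13, 18, 23, 28}.
The first of these with x mod 7 = 0 is 28.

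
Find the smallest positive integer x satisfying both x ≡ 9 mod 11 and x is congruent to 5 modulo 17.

x ≡ 9 (mod 11) gives x ∈ {9, 20, 31, 42, 53, 64, 75, 86, …}.
The first of these with x mod 17 = 5 is 141.

141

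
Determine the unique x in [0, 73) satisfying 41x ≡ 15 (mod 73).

52

41⁻¹ ≡ 57 (mod 73) because 41·57 = 2337 = 32·73 + 1.
Multiplying both sides by 57: x ≡ 57·15 = 855 ≡ 52 (mod 73).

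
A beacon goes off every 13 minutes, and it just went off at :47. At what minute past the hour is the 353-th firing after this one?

16

353·13 = 4589.
4589 − 76·60 = 29, so 4589 ≡ 29 (mod 60).
(47 + 29) mod 60 = 16.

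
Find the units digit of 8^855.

The units digit of 8^n cycles with period 4: 8, 4, 2, 6, …
855 leaves remainder 3 on division by 4, so 8^855 ends in 2.

2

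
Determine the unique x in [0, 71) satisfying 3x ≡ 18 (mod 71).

3⁻¹ ≡ 24 (mod 71) because 3·24 = 72 = 1·71 + 1.
Multiplying both sides by 24: x ≡ 24·18 = 432 ≡ 6 (mod 71).

6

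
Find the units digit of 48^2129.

8

Last digits of 8^n: 8, 4, 2, 6 (period 4).
2129 leaves remainder 1 on division by 4, so 48^2129 ends in 8.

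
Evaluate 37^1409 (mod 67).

By repeated squaring mod 67: 37^1≡37, 37^2≡29, 37^4≡37, 37^8≡29, 37^16≡37, 37^32≡29, 37^64≡37, 37^128≡29, 37^256≡37, 37^512≡29, 37^1024≡37.
Since 1409 = 1 + 128 + 256 + 1024 in binary, 37^1409 ≡ 37·29·37·37 ≡ 29 (mod 67).

29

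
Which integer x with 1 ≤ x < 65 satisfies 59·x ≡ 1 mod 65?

54

59·54 = 3186 = 49·65 + 1, so 59⁻¹ ≡ 54 (mod 65).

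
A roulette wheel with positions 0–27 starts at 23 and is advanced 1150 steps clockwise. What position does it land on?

1150 = 41·28 + 2, so 1150 mod 28 = 2.
(23 + 2) mod 28 = 25.

25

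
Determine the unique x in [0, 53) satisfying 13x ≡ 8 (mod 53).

13⁻¹ ≡ 49 (mod 53) because 13·49 = 637 = 12·53 + 1.
So x ≡ 49·8 = 392 ≡ 21 (mod 53).
Check: 13·21 = 273 = 5·53 + 8.

21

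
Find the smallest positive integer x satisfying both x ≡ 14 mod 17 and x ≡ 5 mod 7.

82

x ≡ 5 (mod 7) gives x ∈ {5, 12, 19, 26, 33, 40, 47, 54, …}.
The first of these with x mod 17 = 14 is 82.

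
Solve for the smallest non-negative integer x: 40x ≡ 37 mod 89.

61

The inverse of 40 mod 89 is 69 (since 40·69 = 2760 ≡ 1).
So x ≡ 69·37 = 2553 ≡ 61 (mod 89).
Check: 40·61 = 2440 = 27·89 + 37.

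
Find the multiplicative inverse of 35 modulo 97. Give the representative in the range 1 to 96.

61

97 = 2·35 + 27
35 = 1·27 + 8
27 = 3·8 + 3
8 = 2·3 + 2
3 = 1·2 + 1
2 = 2·1 + 0
Back-substituting gives 35·61 ≡ 1 (mod 97).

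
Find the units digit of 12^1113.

2

Last digits of 2^n: 2, 4, 8, 6 (period 4).
1113 mod 4 = 1, so the last digit matches 2^1 = 2.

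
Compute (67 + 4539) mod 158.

4539 = 28·158 + 115, so 4539 mod 158 = 115.
(67 + 115) mod 158 = 24.

24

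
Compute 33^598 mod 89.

47

Square-and-reduce mod 89: 33^1≡33, 33^2≡21, 33^4≡85, 33^8≡16, 33^16≡78, 33^32≡32, 33^64≡45, 33^128≡67, 33^256≡39, 33^512≡8.
598 = 2 + 4 + 16 + 64 + 512, so 33^598 ≡ 21·85·78·45·8 ≡ 47 (mod 89).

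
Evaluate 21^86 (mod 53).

7

By repeated squaring mod 53: 21^1≡21, 21^2≡17, 21^4≡24, 21^8≡46, 21^16≡49, 21^32≡16, 21^64≡44.
Since 86 = 2 + 4 + 16 + 64 in binary, 21^86 ≡ 17·24·49·44 ≡ 7 (mod 53).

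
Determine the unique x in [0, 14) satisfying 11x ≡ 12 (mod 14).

10

11⁻¹ ≡ 9 (mod 14) because 11·9 = 99 = 7·14 + 1.
Multiplying both sides by 9: x ≡ 9·12 = 108 ≡ 10 (mod 14).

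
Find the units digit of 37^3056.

1

The units digit of 37^n cycles with period 4: 7, 9, 3, 1, …
3056 leaves remainder 0 on division by 4, so 37^3056 ends in 1.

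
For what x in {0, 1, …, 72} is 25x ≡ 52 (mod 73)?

5

The inverse of 25 mod 73 is 38 (since 25·38 = 950 ≡ 1).
Multiplying both sides by 38: x ≡ 38·52 = 1976 ≡ 5 (mod 73).
Check: 25·5 = 125 = 1·73 + 52.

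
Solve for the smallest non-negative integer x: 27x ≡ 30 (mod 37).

The inverse of 27 mod 37 is 11 (since 27·11 = 297 ≡ 1).
Multiplying both sides by 11: x ≡ 11·30 = 330 ≡ 34 (mod 37).

34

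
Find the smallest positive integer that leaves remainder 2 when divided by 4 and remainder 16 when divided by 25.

Since 25·1 ≡ 1 (mod 4), take x = 16 + 25·((2−16)·1 mod 4) = 16 + 25·2 = 66.
Check: 66 mod 4 = 2, 66 mod 25 = 16.

66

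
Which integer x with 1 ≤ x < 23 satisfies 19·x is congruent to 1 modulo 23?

17

23 = 1·19 + 4
19 = 4·4 + 3
4 = 1·3 + 1
3 = 3·1 + 0
Back-substituting gives 19·17 ≡ 1 (mod 23).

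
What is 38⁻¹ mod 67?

30

67 = 1·38 + 29
38 = 1·29 + 9
29 = 3·9 + 2
9 = 4·2 + 1
2 = 2·1 + 0
Back-substituting gives 38·30 ≡ 1 (mod 67).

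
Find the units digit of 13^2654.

9

Last digits of 3^n: 3, 9, 7, 1 (period 4).
2654 leaves remainder 2 on division by 4, so 13^2654 ends in 9.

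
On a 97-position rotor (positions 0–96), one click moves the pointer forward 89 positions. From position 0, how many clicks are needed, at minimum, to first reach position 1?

12

89·12 = 1068 = 11·97 + 1, so 89⁻¹ ≡ 12 (mod 97).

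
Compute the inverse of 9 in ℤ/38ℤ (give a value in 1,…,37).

17

38 = 4·9 + 2
9 = 4·2 + 1
2 = 2·1 + 0
Back-substituting gives 9·17 ≡ 1 (mod 38).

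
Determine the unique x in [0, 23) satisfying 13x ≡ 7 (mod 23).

20

13⁻¹ ≡ 16 (mod 23) because 13·16 = 208 = 9·23 + 1.
So x ≡ 16·7 = 112 ≡ 20 (mod 23).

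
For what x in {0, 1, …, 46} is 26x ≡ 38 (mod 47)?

34

The inverse of 26 mod 47 is 38 (since 26·38 = 988 ≡ 1).
So x ≡ 38·38 = 1444 ≡ 34 (mod 47).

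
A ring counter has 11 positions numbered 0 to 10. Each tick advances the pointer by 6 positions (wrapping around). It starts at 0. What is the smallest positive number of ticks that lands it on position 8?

5

The inverse of 6 mod 11 is 2 (since 6·2 = 12 ≡ 1).
So x ≡ 2·8 = 16 ≡ 5 (mod 11).
Check: 6·5 = 30 = 2·11 + 8.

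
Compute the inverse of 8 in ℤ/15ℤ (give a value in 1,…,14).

15 = 1·8 + 7
8 = 1·7 + 1
7 = 7·1 + 0
Back-substituting gives 8·2 ≡ 1 (mod 15).

2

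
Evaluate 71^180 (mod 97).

33

By repeated squaring mod 97: 71^1≡71, 71^2≡94, 71^4≡9, 71^8≡81, 71^16≡62, 71^32≡61, 71^64≡35, 71^128≡61.
180 = 4 + 16 + 32 + 128, so 71^180 ≡ 9·62·61·61 ≡ 33 (mod 97).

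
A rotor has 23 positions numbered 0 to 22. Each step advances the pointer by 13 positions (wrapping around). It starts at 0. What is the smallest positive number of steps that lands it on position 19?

The inverse of 13 mod 23 is 16 (since 13·16 = 208 ≡ 1).
So x ≡ 16·19 = 304 ≡ 5 (mod 23).

5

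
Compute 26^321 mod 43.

8

Square-and-reduce mod 43: 26^1≡26, 26^2≡31, 26^4≡15, 26^8≡10, 26^16≡14, 26^32≡24, 26^64≡17, 26^128≡31, 26^256≡15.
Since 321 = 1 + 64 + 256 in binary, 26^321 ≡ 26·17·15 ≡ 8 (mod 43).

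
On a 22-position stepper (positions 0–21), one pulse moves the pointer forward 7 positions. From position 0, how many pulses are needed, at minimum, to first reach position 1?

19

22 = 3·7 + 1
7 = 7·1 + 0
Back-substituting gives 7·19 ≡ 1 (mod 22).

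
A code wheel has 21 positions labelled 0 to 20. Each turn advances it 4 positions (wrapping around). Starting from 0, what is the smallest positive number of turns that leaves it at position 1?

16

4·16 = 64 = 3·21 + 1, so 4⁻¹ ≡ 16 (mod 21).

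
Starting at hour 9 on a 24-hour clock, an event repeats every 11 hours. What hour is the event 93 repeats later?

93·11 = 1023.
1023 = 42·24 + 15, so 1023 mod 24 = 15.
(9 + 15) mod 24 = 0.

0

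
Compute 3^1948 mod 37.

7

Successive squares of 3 mod 37: 3^1≡3, 3^2≡9, 3^4≡7, 3^8≡12, 3^16≡33, 3^32≡16, 3^64≡34, 3^128≡9, 3^256≡7, 3^512≡12, 3^1024≡33.
1948 = 4 + 8 + 16 + 128 + 256 + 512 + 1024, so 3^1948 ≡ 7·12·33·9·7·12·33 ≡ 7 (mod 37).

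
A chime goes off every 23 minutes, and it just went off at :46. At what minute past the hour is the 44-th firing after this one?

38

44·23 = 1012.
Dividing 1012 by 60 gives quotient 16 and remainder 52.
(46 + 52) mod 60 = 38.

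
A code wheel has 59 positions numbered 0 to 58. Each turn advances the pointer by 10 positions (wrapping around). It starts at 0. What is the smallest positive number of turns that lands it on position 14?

25

10⁻¹ ≡ 6 (mod 59) because 10·6 = 60 = 1·59 + 1.
Multiplying both sides by 6: x ≡ 6·14 = 84 ≡ 25 (mod 59).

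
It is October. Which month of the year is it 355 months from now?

355 = 29·12 + 7, so 355 mod 12 = 7.
October + 7 months → May.

May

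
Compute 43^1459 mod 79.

Square-and-reduce mod 79: 43^1≡43, 43^2≡32, 43^4≡76, 43^8≡9, 43^16≡2, 43^32≡4, 43^64≡16, 43^128≡19, 43^256≡45, 43^512≡50, 43^1024≡51.
Since 1459 = 1 + 2 + 16 + 32 + 128 + 256 + 1024 in binary, 43^1459 ≡ 43·32·2·4·19·45·51 ≡ 77 (mod 79).

77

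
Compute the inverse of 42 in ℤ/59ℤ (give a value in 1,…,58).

59 = 1·42 + 17
42 = 2·17 + 8
17 = 2·8 + 1
8 = 8·1 + 0
Back-substituting gives 42·52 ≡ 1 (mod 59).

52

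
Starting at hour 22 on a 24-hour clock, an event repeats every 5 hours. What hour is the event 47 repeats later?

17

47·5 = 235.
235 − 9·24 = 19, so 235 ≡ 19 (mod 24).
(22 + 19) mod 24 = 17.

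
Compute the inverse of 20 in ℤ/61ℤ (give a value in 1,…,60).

61 = 3·20 + 1
20 = 20·1 + 0
Back-substituting gives 20·58 ≡ 1 (mod 61).

58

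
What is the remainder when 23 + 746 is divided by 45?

4

746 = 16·45 + 26, so 746 mod 45 = 26.
(23 + 26) mod 45 = 4.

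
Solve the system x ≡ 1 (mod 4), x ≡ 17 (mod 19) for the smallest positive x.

17

Since 19·3 ≡ 1 (mod 4), take x = 17 + 19·((1−17)·3 mod 4) = 17 + 19·0 = 17.
Check: 17 mod 4 = 1, 17 mod 19 = 17.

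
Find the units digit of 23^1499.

7

The units digit of 23^n cycles with period 4: 3, 9, 7, 1, …
1499 leaves remainder 3 on division by 4, so 23^1499 ends in 7.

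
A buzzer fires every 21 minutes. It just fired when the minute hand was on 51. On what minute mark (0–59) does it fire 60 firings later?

51

60·21 = 1260.
1260 − 21·60 = 0, so 1260 ≡ 0 (mod 60).
(51 + 0) mod 60 = 51.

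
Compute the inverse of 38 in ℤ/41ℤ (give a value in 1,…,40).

41 = 1·38 + 3
38 = 12·3 + 2
3 = 1·2 + 1
2 = 2·1 + 0
Back-substituting gives 38·27 ≡ 1 (mod 41).

27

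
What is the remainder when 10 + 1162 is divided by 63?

38

1162 − 18·63 = 28, so 1162 ≡ 28 (mod 63).
(10 + 28) mod 63 = 38.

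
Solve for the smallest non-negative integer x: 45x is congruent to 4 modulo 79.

51

45⁻¹ ≡ 72 (mod 79) because 45·72 = 3240 = 41·79 + 1.
So x ≡ 72·4 = 288 ≡ 51 (mod 79).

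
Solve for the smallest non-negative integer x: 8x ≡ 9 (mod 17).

16

8⁻¹ ≡ 15 (mod 17) because 8·15 = 120 = 7·17 + 1.
So x ≡ 15·9 = 135 ≡ 16 (mod 17).
Check: 8·16 = 128 = 7·17 + 9.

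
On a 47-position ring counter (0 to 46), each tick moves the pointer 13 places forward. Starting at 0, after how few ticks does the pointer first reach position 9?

13⁻¹ ≡ 29 (mod 47) because 13·29 = 377 = 8·47 + 1.
So x ≡ 29·9 = 261 ≡ 26 (mod 47).

26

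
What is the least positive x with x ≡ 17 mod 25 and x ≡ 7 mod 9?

Since 9·14 ≡ 1 (mod 25), take x = 7 + 9·((17−7)·14 mod 25) = 7 + 9·15 = 142.
Check: 142 mod 25 = 17, 142 mod 9 = 7.

142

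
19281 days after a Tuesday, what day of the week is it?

19281 − 2754·7 = 3, so 19281 ≡ 3 (mod 7).
Tuesday + 3 days → Friday.

Friday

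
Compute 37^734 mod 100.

Square-and-reduce mod 100: 37^1≡37, 37^2≡69, 37^4≡61, 37^8≡21, 37^16≡41, 37^32≡81, 37^64≡61, 37^128≡21, 37^256≡41, 37^512≡81.
Since 734 = 2 + 4 + 8 + 16 + 64 + 128 + 512 in binary, 37^734 ≡ 69·61·21·41·61·21·81 ≡ 89 (mod 100).

89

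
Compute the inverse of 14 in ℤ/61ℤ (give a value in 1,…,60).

48

61 = 4·14 + 5
14 = 2·5 + 4
5 = 1·4 + 1
4 = 4·1 + 0
Back-substituting gives 14·48 ≡ 1 (mod 61).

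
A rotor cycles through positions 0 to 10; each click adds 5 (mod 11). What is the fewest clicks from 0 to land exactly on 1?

11 = 2·5 + 1
5 = 5·1 + 0
Back-substituting gives 5·9 ≡ 1 (mod 11).

9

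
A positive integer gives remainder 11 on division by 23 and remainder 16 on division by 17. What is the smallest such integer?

356

x ≡ 16 (mod 17) gives x ∈ {16, 33, 50, 67, 84, 101, 118, 135, …}.
The first of these with x mod 23 = 11 is 356.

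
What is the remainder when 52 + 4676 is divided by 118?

8

4676 − 39·118 = 74, so 4676 ≡ 74 (mod 118).
(52 + 74) mod 118 = 8.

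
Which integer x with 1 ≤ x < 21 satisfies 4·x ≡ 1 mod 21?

4·16 = 64 = 3·21 + 1, so 4⁻¹ ≡ 16 (mod 21).

16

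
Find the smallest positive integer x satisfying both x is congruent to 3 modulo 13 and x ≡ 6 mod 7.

55

Since 7·2 ≡ 1 (mod 13), take x = 6 + 7·((3−6)·2 mod 13) = 6 + 7·7 = 55.
Check: 55 mod 13 = 3, 55 mod 7 = 6.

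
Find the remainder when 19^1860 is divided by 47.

16

Successive squares of 19 mod 47: 19^1≡19, 19^2≡32, 19^4≡37, 19^8≡6, 19^16≡36, 19^32≡27, 19^64≡24, 19^128≡12, 19^256≡3, 19^512≡9, 19^1024≡34.
Since 1860 = 4 + 64 + 256 + 512 + 1024 in binary, 19^1860 ≡ 37·24·3·9·34 ≡ 16 (mod 47).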